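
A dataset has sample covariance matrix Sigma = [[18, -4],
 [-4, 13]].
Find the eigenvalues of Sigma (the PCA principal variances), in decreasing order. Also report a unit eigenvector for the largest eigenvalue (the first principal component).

Step 1 — characteristic polynomial of 2×2 Sigma:
  det(Sigma - λI) = λ² - trace · λ + det = 0.
  trace = 18 + 13 = 31, det = 18·13 - (-4)² = 218.
Step 2 — discriminant:
  Δ = trace² - 4·det = 961 - 872 = 89.
Step 3 — eigenvalues:
  λ = (trace ± √Δ)/2 = (31 ± 9.434)/2,
  λ_1 = 20.217,  λ_2 = 10.783.

Step 4 — unit eigenvector for λ_1: solve (Sigma - λ_1 I)v = 0. First row:
  (18 - 20.217)·v_x + (-4)·v_y = 0, i.e. (-2.217)·v_x + (-4)·v_y = 0,
  so v ∝ (b, λ_1 - a) = (-4, 2.217); multiply by -1 so the first entry is positive: u = (4, -2.217).
  ||u|| = √((4)² + (-2.217)²) = √(20.915) ≈ 4.5733,
  v_1 = u/||u|| ≈ (0.8746, -0.4848) (||v_1|| = 1).

λ_1 = 20.217,  λ_2 = 10.783;  v_1 ≈ (0.8746, -0.4848)


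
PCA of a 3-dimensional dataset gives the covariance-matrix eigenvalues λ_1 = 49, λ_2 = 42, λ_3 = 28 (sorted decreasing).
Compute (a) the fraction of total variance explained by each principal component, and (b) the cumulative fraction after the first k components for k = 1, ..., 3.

Step 1 — total variance = trace(Sigma) = Σ λ_i = 49 + 42 + 28 = 119.

Step 2 — fraction explained by component i = λ_i / Σ λ:
  PC1: 49/119 = 0.4118
  PC2: 42/119 = 0.3529
  PC3: 28/119 = 0.2353

Step 3 — cumulative fraction after k components = (λ_1 + ... + λ_k) / Σ λ:
  k = 1: 49/119 = 0.4118
  k = 2: (49 + 42)/119 = 91/119 = 0.7647
  k = 3: (49 + 42 + 28)/119 = 119/119 = 1

Summary (fraction, with percent):

explained: PC1 0.4118 (41.18%), PC2 0.3529 (35.29%), PC3 0.2353 (23.53%);  cumulative: 0.4118, 0.7647, 1


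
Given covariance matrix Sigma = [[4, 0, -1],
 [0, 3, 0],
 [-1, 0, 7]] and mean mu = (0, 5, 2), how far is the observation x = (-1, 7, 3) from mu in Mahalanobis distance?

Step 1 — centre the observation: (x - mu) = (-1, 2, 1).

Step 2 — invert Sigma (cofactor / det for 3×3, or solve directly):
  Sigma^{-1} = [[0.2593, 0, 0.037],
 [0, 0.3333, 0],
 [0.037, 0, 0.1481]].

Step 3 — form the quadratic (x - mu)^T · Sigma^{-1} · (x - mu):
  Sigma^{-1} · (x - mu) = (-0.2222, 0.6667, 0.1111).
  (x - mu)^T · [Sigma^{-1} · (x - mu)] = (-1)·(-0.2222) + (2)·(0.6667) + (1)·(0.1111) = 1.6667.

Step 4 — take square root: d = √(1.6667) ≈ 1.291.

d(x, mu) = √(1.6667) ≈ 1.291


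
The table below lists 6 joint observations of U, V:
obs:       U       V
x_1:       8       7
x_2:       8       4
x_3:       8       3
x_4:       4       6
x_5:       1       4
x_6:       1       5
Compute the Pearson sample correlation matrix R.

Step 1 — column means:
  mean(U) = (8 + 8 + 8 + 4 + 1 + 1) / 6 = 30/6 = 5
  mean(V) = (7 + 4 + 3 + 6 + 4 + 5) / 6 = 29/6 = 4.8333

Step 2 — sample variances and covariances s[i,j] = (1/(n-1)) · Σ_k (x_{k,i} - mean_i) · (x_{k,j} - mean_j), with n-1 = 5:
  s[U,U] = ((3)·(3) + (3)·(3) + (3)·(3) + (-1)·(-1) + (-4)·(-4) + (-4)·(-4)) / 5 = 60/5 = 12
  s[U,V] = ((3)·(2.1667) + (3)·(-0.8333) + (3)·(-1.8333) + (-1)·(1.1667) + (-4)·(-0.8333) + (-4)·(0.1667)) / 5 = 0/5 = 0
  s[V,V] = ((2.1667)·(2.1667) + (-0.8333)·(-0.8333) + (-1.8333)·(-1.8333) + (1.1667)·(1.1667) + (-0.8333)·(-0.8333) + (0.1667)·(0.1667)) / 5 = 10.8333/5 = 2.1667
  Sample standard deviations s_i = √(s[i,i]):
  s(U) = √(12) = 3.4641
  s(V) = √(2.1667) = 1.472

Step 3 — r_{ij} = s_{ij} / (s_i · s_j):
  r[U,U] = 1 (diagonal).
  r[U,V] = 0 / (3.4641 · 1.472) = 0 / 5.099 = 0
  r[V,V] = 1 (diagonal).

R is symmetric with unit diagonal. Assembling:

R = [[1, 0],
 [0, 1]]


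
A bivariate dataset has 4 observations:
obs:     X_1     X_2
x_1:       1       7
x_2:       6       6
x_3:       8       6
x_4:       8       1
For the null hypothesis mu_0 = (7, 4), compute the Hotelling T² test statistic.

Step 1 — sample mean vector:
  mean(X_1) = (1 + 6 + 8 + 8) / 4 = 23/4 = 5.75
  mean(X_2) = (7 + 6 + 6 + 1) / 4 = 20/4 = 5
  x̄ = (5.75, 5),  deviation x̄ - mu_0 = (5.75, 5) - (7, 4) = (-1.25, 1).

Step 2 — sample covariance matrix, S[i,j] = (1/(n-1)) · Σ_k (x_{k,i} - mean_i) · (x_{k,j} - mean_j), divisor n-1 = 3:
  S[X_1,X_1] = ((-4.75)·(-4.75) + (0.25)·(0.25) + (2.25)·(2.25) + (2.25)·(2.25)) / 3 = 32.75/3 = 10.9167
  S[X_1,X_2] = ((-4.75)·(2) + (0.25)·(1) + (2.25)·(1) + (2.25)·(-4)) / 3 = -16/3 = -5.3333
  S[X_2,X_2] = ((2)·(2) + (1)·(1) + (1)·(1) + (-4)·(-4)) / 3 = 22/3 = 7.3333
  S = [[10.9167, -5.3333],
 [-5.3333, 7.3333]].

Step 3 — invert S. det(S) = 10.9167·7.3333 - (-5.3333)² = 51.6111.
  S^{-1} = (1/det) · [[d, -b], [-b, a]] = [[0.1421, 0.1033],
 [0.1033, 0.2115]].

Step 4 — quadratic form (x̄ - mu_0)^T · S^{-1} · (x̄ - mu_0):
  S^{-1} · (x̄ - mu_0) = (-0.0743, 0.0823),
  (x̄ - mu_0)^T · [...] = (-1.25)·(-0.0743) + (1)·(0.0823) = 0.1752.

Step 5 — scale by n: T² = 4 · 0.1752 = 0.7008.

T² ≈ 0.7008


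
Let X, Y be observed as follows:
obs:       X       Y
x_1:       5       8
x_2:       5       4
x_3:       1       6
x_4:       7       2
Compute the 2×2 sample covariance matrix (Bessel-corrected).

Step 1 — column means:
  mean(X) = (5 + 5 + 1 + 7) / 4 = 18/4 = 4.5
  mean(Y) = (8 + 4 + 6 + 2) / 4 = 20/4 = 5

Step 2 — sample covariance S[i,j] = (1/(n-1)) · Σ_k (x_{k,i} - mean_i) · (x_{k,j} - mean_j), with n-1 = 3.
  S[X,X] = ((0.5)·(0.5) + (0.5)·(0.5) + (-3.5)·(-3.5) + (2.5)·(2.5)) / 3 = 19/3 = 6.3333
  S[X,Y] = ((0.5)·(3) + (0.5)·(-1) + (-3.5)·(1) + (2.5)·(-3)) / 3 = -10/3 = -3.3333
  S[Y,Y] = ((3)·(3) + (-1)·(-1) + (1)·(1) + (-3)·(-3)) / 3 = 20/3 = 6.6667

S is symmetric (S[j,i] = S[i,j]). Assembling:

S = [[6.3333, -3.3333],
 [-3.3333, 6.6667]]


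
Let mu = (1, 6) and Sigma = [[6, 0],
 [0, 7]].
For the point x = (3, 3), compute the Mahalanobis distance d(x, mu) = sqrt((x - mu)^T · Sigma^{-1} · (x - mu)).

Step 1 — centre the observation: (x - mu) = (2, -3).

Step 2 — invert Sigma. det(Sigma) = 6·7 - (0)² = 42.
  Sigma^{-1} = (1/det) · [[d, -b], [-b, a]] = [[0.1667, 0],
 [0, 0.1429]].

Step 3 — form the quadratic (x - mu)^T · Sigma^{-1} · (x - mu):
  Sigma^{-1} · (x - mu) = (0.3333, -0.4286).
  (x - mu)^T · [Sigma^{-1} · (x - mu)] = (2)·(0.3333) + (-3)·(-0.4286) = 1.9524.

Step 4 — take square root: d = √(1.9524) ≈ 1.3973.

d(x, mu) = √(1.9524) ≈ 1.3973


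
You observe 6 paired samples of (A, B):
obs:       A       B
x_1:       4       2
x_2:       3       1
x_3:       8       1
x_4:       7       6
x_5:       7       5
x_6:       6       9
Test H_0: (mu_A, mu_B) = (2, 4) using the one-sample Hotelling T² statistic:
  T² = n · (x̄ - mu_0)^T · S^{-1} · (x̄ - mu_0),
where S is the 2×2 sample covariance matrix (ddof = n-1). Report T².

Step 1 — sample mean vector:
  mean(A) = (4 + 3 + 8 + 7 + 7 + 6) / 6 = 35/6 = 5.8333
  mean(B) = (2 + 1 + 1 + 6 + 5 + 9) / 6 = 24/6 = 4
  x̄ = (5.8333, 4),  deviation x̄ - mu_0 = (5.8333, 4) - (2, 4) = (3.8333, 0).

Step 2 — sample covariance matrix, S[i,j] = (1/(n-1)) · Σ_k (x_{k,i} - mean_i) · (x_{k,j} - mean_j), divisor n-1 = 5:
  S[A,A] = ((-1.8333)·(-1.8333) + (-2.8333)·(-2.8333) + (2.1667)·(2.1667) + (1.1667)·(1.1667) + (1.1667)·(1.1667) + (0.1667)·(0.1667)) / 5 = 18.8333/5 = 3.7667
  S[A,B] = ((-1.8333)·(-2) + (-2.8333)·(-3) + (2.1667)·(-3) + (1.1667)·(2) + (1.1667)·(1) + (0.1667)·(5)) / 5 = 10/5 = 2
  S[B,B] = ((-2)·(-2) + (-3)·(-3) + (-3)·(-3) + (2)·(2) + (1)·(1) + (5)·(5)) / 5 = 52/5 = 10.4
  S = [[3.7667, 2],
 [2, 10.4]].

Step 3 — invert S. det(S) = 3.7667·10.4 - (2)² = 35.1733.
  S^{-1} = (1/det) · [[d, -b], [-b, a]] = [[0.2957, -0.0569],
 [-0.0569, 0.1071]].

Step 4 — quadratic form (x̄ - mu_0)^T · S^{-1} · (x̄ - mu_0):
  S^{-1} · (x̄ - mu_0) = (1.1334, -0.218),
  (x̄ - mu_0)^T · [...] = (3.8333)·(1.1334) + (0)·(-0.218) = 4.3448.

Step 5 — scale by n: T² = 6 · 4.3448 = 26.069.

T² ≈ 26.069


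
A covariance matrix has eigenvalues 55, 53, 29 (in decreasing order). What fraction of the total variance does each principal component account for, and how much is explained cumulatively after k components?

Step 1 — total variance = trace(Sigma) = Σ λ_i = 55 + 53 + 29 = 137.

Step 2 — fraction explained by component i = λ_i / Σ λ:
  PC1: 55/137 = 0.4015
  PC2: 53/137 = 0.3869
  PC3: 29/137 = 0.2117

Step 3 — cumulative fraction after k components = (λ_1 + ... + λ_k) / Σ λ:
  k = 1: 55/137 = 0.4015
  k = 2: (55 + 53)/137 = 108/137 = 0.7883
  k = 3: (55 + 53 + 29)/137 = 137/137 = 1

Summary (fraction, with percent):

explained: PC1 0.4015 (40.15%), PC2 0.3869 (38.69%), PC3 0.2117 (21.17%);  cumulative: 0.4015, 0.7883, 1


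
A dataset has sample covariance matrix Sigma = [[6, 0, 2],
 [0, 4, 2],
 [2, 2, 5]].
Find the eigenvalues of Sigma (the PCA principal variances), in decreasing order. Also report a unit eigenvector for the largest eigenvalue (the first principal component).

Step 1 — characteristic polynomial p(λ) = det(λI - Sigma) = λ³ - tr·λ² + c_1·λ - det, where tr = trace, c_1 = sum of the principal 2×2 minors, det = det(Sigma):
  tr = 6 + 4 + 5 = 15,
  c_1 = (6·4 - (0)²) + (6·5 - (2)²) + (4·5 - (2)²) = 24 + 26 + 16 = 66,
  det = 6·(4·5 - (2)²) - (0)·((0)·5 - (2)·(2)) + (2)·((0)·(2) - 4·(2)) = 6·(16) - (0)·(-4) + (2)·(-8) = 80.
  So p(λ) = λ³ - 15λ² + 66λ - 80.
Step 2 — look for an integer root (rational root theorem: any rational root is an integer divisor of 80). Testing λ = 2:
  p(2) = 8 - 60 + 132 - 80 = 0  ✓
  Dividing out (λ - 2): p(λ) = (λ - 2)(λ² - 13λ + 40).
Step 3 — remaining eigenvalues from the quadratic λ² - 13λ + 40 = 0:
  Δ = 13² - 4·40 = 169 - 160 = 9,  λ = (13 ± √9)/2 = (13 ± 3)/2 = 8 or 5.
  Sorted: λ_1 = 8,  λ_2 = 5,  λ_3 = 2  (check: sum = 15 = tr ✓).

Step 4 — unit eigenvector for λ_1 = 8: v spans the null space of (Sigma - λ_1 I), whose rows are
  r_1 = (-2, 0, 2),  r_2 = (0, -4, 2),  r_3 = (2, 2, -3).
  v is orthogonal to every row, so take v ∝ r_1 × r_2 = ((0)·(2) - (2)·(-4), (2)·(0) - (-2)·(2), (-2)·(-4) - (0)·(0)) = (8, 4, 8).
  Rescale (divide by 4): u = (2, 1, 2).
  ||u|| = √((2)² + (1)² + (2)²) = √(9) = 3,  v_1 = u/||u|| ≈ (0.6667, 0.3333, 0.6667) (||v_1|| = 1).

λ_1 = 8,  λ_2 = 5,  λ_3 = 2;  v_1 ≈ (0.6667, 0.3333, 0.6667)


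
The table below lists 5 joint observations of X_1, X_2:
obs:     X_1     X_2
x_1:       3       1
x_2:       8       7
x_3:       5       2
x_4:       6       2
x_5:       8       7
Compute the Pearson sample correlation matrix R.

Step 1 — column means:
  mean(X_1) = (3 + 8 + 5 + 6 + 8) / 5 = 30/5 = 6
  mean(X_2) = (1 + 7 + 2 + 2 + 7) / 5 = 19/5 = 3.8

Step 2 — sample variances and covariances s[i,j] = (1/(n-1)) · Σ_k (x_{k,i} - mean_i) · (x_{k,j} - mean_j), with n-1 = 4:
  s[X_1,X_1] = ((-3)·(-3) + (2)·(2) + (-1)·(-1) + (0)·(0) + (2)·(2)) / 4 = 18/4 = 4.5
  s[X_1,X_2] = ((-3)·(-2.8) + (2)·(3.2) + (-1)·(-1.8) + (0)·(-1.8) + (2)·(3.2)) / 4 = 23/4 = 5.75
  s[X_2,X_2] = ((-2.8)·(-2.8) + (3.2)·(3.2) + (-1.8)·(-1.8) + (-1.8)·(-1.8) + (3.2)·(3.2)) / 4 = 34.8/4 = 8.7
  Sample standard deviations s_i = √(s[i,i]):
  s(X_1) = √(4.5) = 2.1213
  s(X_2) = √(8.7) = 2.9496

Step 3 — r_{ij} = s_{ij} / (s_i · s_j):
  r[X_1,X_1] = 1 (diagonal).
  r[X_1,X_2] = 5.75 / (2.1213 · 2.9496) = 5.75 / 6.257 = 0.919
  r[X_2,X_2] = 1 (diagonal).

R is symmetric with unit diagonal. Assembling:

R = [[1, 0.919],
 [0.919, 1]]


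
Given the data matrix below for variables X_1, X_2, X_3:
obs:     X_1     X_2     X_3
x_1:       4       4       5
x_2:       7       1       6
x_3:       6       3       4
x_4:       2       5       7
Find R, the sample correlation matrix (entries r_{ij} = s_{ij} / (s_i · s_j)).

Step 1 — column means:
  mean(X_1) = (4 + 7 + 6 + 2) / 4 = 19/4 = 4.75
  mean(X_2) = (4 + 1 + 3 + 5) / 4 = 13/4 = 3.25
  mean(X_3) = (5 + 6 + 4 + 7) / 4 = 22/4 = 5.5

Step 2 — sample variances and covariances s[i,j] = (1/(n-1)) · Σ_k (x_{k,i} - mean_i) · (x_{k,j} - mean_j), with n-1 = 3:
  s[X_1,X_1] = ((-0.75)·(-0.75) + (2.25)·(2.25) + (1.25)·(1.25) + (-2.75)·(-2.75)) / 3 = 14.75/3 = 4.9167
  s[X_1,X_2] = ((-0.75)·(0.75) + (2.25)·(-2.25) + (1.25)·(-0.25) + (-2.75)·(1.75)) / 3 = -10.75/3 = -3.5833
  s[X_1,X_3] = ((-0.75)·(-0.5) + (2.25)·(0.5) + (1.25)·(-1.5) + (-2.75)·(1.5)) / 3 = -4.5/3 = -1.5
  s[X_2,X_2] = ((0.75)·(0.75) + (-2.25)·(-2.25) + (-0.25)·(-0.25) + (1.75)·(1.75)) / 3 = 8.75/3 = 2.9167
  s[X_2,X_3] = ((0.75)·(-0.5) + (-2.25)·(0.5) + (-0.25)·(-1.5) + (1.75)·(1.5)) / 3 = 1.5/3 = 0.5
  s[X_3,X_3] = ((-0.5)·(-0.5) + (0.5)·(0.5) + (-1.5)·(-1.5) + (1.5)·(1.5)) / 3 = 5/3 = 1.6667
  Sample standard deviations s_i = √(s[i,i]):
  s(X_1) = √(4.9167) = 2.2174
  s(X_2) = √(2.9167) = 1.7078
  s(X_3) = √(1.6667) = 1.291

Step 3 — r_{ij} = s_{ij} / (s_i · s_j):
  r[X_1,X_1] = 1 (diagonal).
  r[X_1,X_2] = -3.5833 / (2.2174 · 1.7078) = -3.5833 / 3.7869 = -0.9463
  r[X_1,X_3] = -1.5 / (2.2174 · 1.291) = -1.5 / 2.8626 = -0.524
  r[X_2,X_2] = 1 (diagonal).
  r[X_2,X_3] = 0.5 / (1.7078 · 1.291) = 0.5 / 2.2048 = 0.2268
  r[X_3,X_3] = 1 (diagonal).

R is symmetric with unit diagonal. Assembling:

R = [[1, -0.9463, -0.524],
 [-0.9463, 1, 0.2268],
 [-0.524, 0.2268, 1]]


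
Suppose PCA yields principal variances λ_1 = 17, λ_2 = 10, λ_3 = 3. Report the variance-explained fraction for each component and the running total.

Step 1 — total variance = trace(Sigma) = Σ λ_i = 17 + 10 + 3 = 30.

Step 2 — fraction explained by component i = λ_i / Σ λ:
  PC1: 17/30 = 0.5667
  PC2: 10/30 = 0.3333
  PC3: 3/30 = 0.1

Step 3 — cumulative fraction after k components = (λ_1 + ... + λ_k) / Σ λ:
  k = 1: 17/30 = 0.5667
  k = 2: (17 + 10)/30 = 27/30 = 0.9
  k = 3: (17 + 10 + 3)/30 = 30/30 = 1

Summary (fraction, with percent):

explained: PC1 0.5667 (56.67%), PC2 0.3333 (33.33%), PC3 0.1 (10%);  cumulative: 0.5667, 0.9, 1


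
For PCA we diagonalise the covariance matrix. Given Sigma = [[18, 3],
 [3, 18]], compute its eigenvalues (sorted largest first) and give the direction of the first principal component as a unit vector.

Step 1 — characteristic polynomial of 2×2 Sigma:
  det(Sigma - λI) = λ² - trace · λ + det = 0.
  trace = 18 + 18 = 36, det = 18·18 - (3)² = 315.
Step 2 — discriminant:
  Δ = trace² - 4·det = 1296 - 1260 = 36.
Step 3 — eigenvalues:
  λ = (trace ± √Δ)/2 = (36 ± 6)/2,
  λ_1 = 21,  λ_2 = 15.

Step 4 — unit eigenvector for λ_1: solve (Sigma - λ_1 I)v = 0. First row:
  (18 - 21)·v_x + (3)·v_y = 0, i.e. (-3)·v_x + (3)·v_y = 0,
  so v ∝ (b, λ_1 - a) = (3, 3) = u.
  ||u|| = √((3)² + (3)²) = √(18) ≈ 4.2426,
  v_1 = u/||u|| ≈ (0.7071, 0.7071) (||v_1|| = 1).

λ_1 = 21,  λ_2 = 15;  v_1 ≈ (0.7071, 0.7071)


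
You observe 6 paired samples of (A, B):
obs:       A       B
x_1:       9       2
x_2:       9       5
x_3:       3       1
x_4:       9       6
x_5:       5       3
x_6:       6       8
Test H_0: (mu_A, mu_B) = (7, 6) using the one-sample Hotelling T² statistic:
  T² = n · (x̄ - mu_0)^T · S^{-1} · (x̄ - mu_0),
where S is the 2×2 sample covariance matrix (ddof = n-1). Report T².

Step 1 — sample mean vector:
  mean(A) = (9 + 9 + 3 + 9 + 5 + 6) / 6 = 41/6 = 6.8333
  mean(B) = (2 + 5 + 1 + 6 + 3 + 8) / 6 = 25/6 = 4.1667
  x̄ = (6.8333, 4.1667),  deviation x̄ - mu_0 = (6.8333, 4.1667) - (7, 6) = (-0.1667, -1.8333).

Step 2 — sample covariance matrix, S[i,j] = (1/(n-1)) · Σ_k (x_{k,i} - mean_i) · (x_{k,j} - mean_j), divisor n-1 = 5:
  S[A,A] = ((2.1667)·(2.1667) + (2.1667)·(2.1667) + (-3.8333)·(-3.8333) + (2.1667)·(2.1667) + (-1.8333)·(-1.8333) + (-0.8333)·(-0.8333)) / 5 = 32.8333/5 = 6.5667
  S[A,B] = ((2.1667)·(-2.1667) + (2.1667)·(0.8333) + (-3.8333)·(-3.1667) + (2.1667)·(1.8333) + (-1.8333)·(-1.1667) + (-0.8333)·(3.8333)) / 5 = 12.1667/5 = 2.4333
  S[B,B] = ((-2.1667)·(-2.1667) + (0.8333)·(0.8333) + (-3.1667)·(-3.1667) + (1.8333)·(1.8333) + (-1.1667)·(-1.1667) + (3.8333)·(3.8333)) / 5 = 34.8333/5 = 6.9667
  S = [[6.5667, 2.4333],
 [2.4333, 6.9667]].

Step 3 — invert S. det(S) = 6.5667·6.9667 - (2.4333)² = 39.8267.
  S^{-1} = (1/det) · [[d, -b], [-b, a]] = [[0.1749, -0.0611],
 [-0.0611, 0.1649]].

Step 4 — quadratic form (x̄ - mu_0)^T · S^{-1} · (x̄ - mu_0):
  S^{-1} · (x̄ - mu_0) = (0.0829, -0.2921),
  (x̄ - mu_0)^T · [...] = (-0.1667)·(0.0829) + (-1.8333)·(-0.2921) = 0.5217.

Step 5 — scale by n: T² = 6 · 0.5217 = 3.1302.

T² ≈ 3.1302


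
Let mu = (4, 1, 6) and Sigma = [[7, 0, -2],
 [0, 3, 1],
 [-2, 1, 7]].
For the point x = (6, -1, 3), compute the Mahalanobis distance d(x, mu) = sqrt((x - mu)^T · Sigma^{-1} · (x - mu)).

Step 1 — centre the observation: (x - mu) = (2, -2, -3).

Step 2 — invert Sigma (cofactor / det for 3×3, or solve directly):
  Sigma^{-1} = [[0.1562, -0.0156, 0.0469],
 [-0.0156, 0.3516, -0.0547],
 [0.0469, -0.0547, 0.1641]].

Step 3 — form the quadratic (x - mu)^T · Sigma^{-1} · (x - mu):
  Sigma^{-1} · (x - mu) = (0.2031, -0.5703, -0.2891).
  (x - mu)^T · [Sigma^{-1} · (x - mu)] = (2)·(0.2031) + (-2)·(-0.5703) + (-3)·(-0.2891) = 2.4141.

Step 4 — take square root: d = √(2.4141) ≈ 1.5537.

d(x, mu) = √(2.4141) ≈ 1.5537


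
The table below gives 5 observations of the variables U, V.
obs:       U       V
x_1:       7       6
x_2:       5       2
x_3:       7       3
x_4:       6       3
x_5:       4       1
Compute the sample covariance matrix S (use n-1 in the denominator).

Step 1 — column means:
  mean(U) = (7 + 5 + 7 + 6 + 4) / 5 = 29/5 = 5.8
  mean(V) = (6 + 2 + 3 + 3 + 1) / 5 = 15/5 = 3

Step 2 — sample covariance S[i,j] = (1/(n-1)) · Σ_k (x_{k,i} - mean_i) · (x_{k,j} - mean_j), with n-1 = 4.
  S[U,U] = ((1.2)·(1.2) + (-0.8)·(-0.8) + (1.2)·(1.2) + (0.2)·(0.2) + (-1.8)·(-1.8)) / 4 = 6.8/4 = 1.7
  S[U,V] = ((1.2)·(3) + (-0.8)·(-1) + (1.2)·(0) + (0.2)·(0) + (-1.8)·(-2)) / 4 = 8/4 = 2
  S[V,V] = ((3)·(3) + (-1)·(-1) + (0)·(0) + (0)·(0) + (-2)·(-2)) / 4 = 14/4 = 3.5

S is symmetric (S[j,i] = S[i,j]). Assembling:

S = [[1.7, 2],
 [2, 3.5]]


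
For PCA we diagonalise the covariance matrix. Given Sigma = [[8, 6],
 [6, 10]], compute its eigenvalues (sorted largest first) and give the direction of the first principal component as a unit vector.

Step 1 — characteristic polynomial of 2×2 Sigma:
  det(Sigma - λI) = λ² - trace · λ + det = 0.
  trace = 8 + 10 = 18, det = 8·10 - (6)² = 44.
Step 2 — discriminant:
  Δ = trace² - 4·det = 324 - 176 = 148.
Step 3 — eigenvalues:
  λ = (trace ± √Δ)/2 = (18 ± 12.1655)/2,
  λ_1 = 15.0828,  λ_2 = 2.9172.

Step 4 — unit eigenvector for λ_1: solve (Sigma - λ_1 I)v = 0. First row:
  (8 - 15.0828)·v_x + (6)·v_y = 0, i.e. (-7.0828)·v_x + (6)·v_y = 0,
  so v ∝ (b, λ_1 - a) = (6, 7.0828) = u.
  ||u|| = √((6)² + (7.0828)²) = √(86.1655) ≈ 9.2825,
  v_1 = u/||u|| ≈ (0.6464, 0.763) (||v_1|| = 1).

λ_1 = 15.0828,  λ_2 = 2.9172;  v_1 ≈ (0.6464, 0.763)


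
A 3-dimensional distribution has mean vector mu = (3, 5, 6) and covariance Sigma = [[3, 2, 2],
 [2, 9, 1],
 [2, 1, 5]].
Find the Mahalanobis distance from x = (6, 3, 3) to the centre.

Step 1 — centre the observation: (x - mu) = (3, -2, -3).

Step 2 — invert Sigma (cofactor / det for 3×3, or solve directly):
  Sigma^{-1} = [[0.5238, -0.0952, -0.1905],
 [-0.0952, 0.131, 0.0119],
 [-0.1905, 0.0119, 0.2738]].

Step 3 — form the quadratic (x - mu)^T · Sigma^{-1} · (x - mu):
  Sigma^{-1} · (x - mu) = (2.3333, -0.5833, -1.4167).
  (x - mu)^T · [Sigma^{-1} · (x - mu)] = (3)·(2.3333) + (-2)·(-0.5833) + (-3)·(-1.4167) = 12.4167.

Step 4 — take square root: d = √(12.4167) ≈ 3.5237.

d(x, mu) = √(12.4167) ≈ 3.5237


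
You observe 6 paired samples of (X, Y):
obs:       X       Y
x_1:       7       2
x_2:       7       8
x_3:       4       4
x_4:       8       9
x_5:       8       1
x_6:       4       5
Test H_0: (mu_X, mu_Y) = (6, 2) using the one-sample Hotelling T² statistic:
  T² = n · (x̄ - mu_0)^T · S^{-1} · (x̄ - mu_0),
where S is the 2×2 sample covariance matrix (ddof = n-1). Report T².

Step 1 — sample mean vector:
  mean(X) = (7 + 7 + 4 + 8 + 8 + 4) / 6 = 38/6 = 6.3333
  mean(Y) = (2 + 8 + 4 + 9 + 1 + 5) / 6 = 29/6 = 4.8333
  x̄ = (6.3333, 4.8333),  deviation x̄ - mu_0 = (6.3333, 4.8333) - (6, 2) = (0.3333, 2.8333).

Step 2 — sample covariance matrix, S[i,j] = (1/(n-1)) · Σ_k (x_{k,i} - mean_i) · (x_{k,j} - mean_j), divisor n-1 = 5:
  S[X,X] = ((0.6667)·(0.6667) + (0.6667)·(0.6667) + (-2.3333)·(-2.3333) + (1.6667)·(1.6667) + (1.6667)·(1.6667) + (-2.3333)·(-2.3333)) / 5 = 17.3333/5 = 3.4667
  S[X,Y] = ((0.6667)·(-2.8333) + (0.6667)·(3.1667) + (-2.3333)·(-0.8333) + (1.6667)·(4.1667) + (1.6667)·(-3.8333) + (-2.3333)·(0.1667)) / 5 = 2.3333/5 = 0.4667
  S[Y,Y] = ((-2.8333)·(-2.8333) + (3.1667)·(3.1667) + (-0.8333)·(-0.8333) + (4.1667)·(4.1667) + (-3.8333)·(-3.8333) + (0.1667)·(0.1667)) / 5 = 50.8333/5 = 10.1667
  S = [[3.4667, 0.4667],
 [0.4667, 10.1667]].

Step 3 — invert S. det(S) = 3.4667·10.1667 - (0.4667)² = 35.0267.
  S^{-1} = (1/det) · [[d, -b], [-b, a]] = [[0.2903, -0.0133],
 [-0.0133, 0.099]].

Step 4 — quadratic form (x̄ - mu_0)^T · S^{-1} · (x̄ - mu_0):
  S^{-1} · (x̄ - mu_0) = (0.059, 0.276),
  (x̄ - mu_0)^T · [...] = (0.3333)·(0.059) + (2.8333)·(0.276) = 0.8016.

Step 5 — scale by n: T² = 6 · 0.8016 = 4.8097.

T² ≈ 4.8097


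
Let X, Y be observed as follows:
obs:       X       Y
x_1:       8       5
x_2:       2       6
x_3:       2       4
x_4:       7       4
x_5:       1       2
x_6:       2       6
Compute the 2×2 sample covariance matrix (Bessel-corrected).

Step 1 — column means:
  mean(X) = (8 + 2 + 2 + 7 + 1 + 2) / 6 = 22/6 = 3.6667
  mean(Y) = (5 + 6 + 4 + 4 + 2 + 6) / 6 = 27/6 = 4.5

Step 2 — sample covariance S[i,j] = (1/(n-1)) · Σ_k (x_{k,i} - mean_i) · (x_{k,j} - mean_j), with n-1 = 5.
  S[X,X] = ((4.3333)·(4.3333) + (-1.6667)·(-1.6667) + (-1.6667)·(-1.6667) + (3.3333)·(3.3333) + (-2.6667)·(-2.6667) + (-1.6667)·(-1.6667)) / 5 = 45.3333/5 = 9.0667
  S[X,Y] = ((4.3333)·(0.5) + (-1.6667)·(1.5) + (-1.6667)·(-0.5) + (3.3333)·(-0.5) + (-2.6667)·(-2.5) + (-1.6667)·(1.5)) / 5 = 3/5 = 0.6
  S[Y,Y] = ((0.5)·(0.5) + (1.5)·(1.5) + (-0.5)·(-0.5) + (-0.5)·(-0.5) + (-2.5)·(-2.5) + (1.5)·(1.5)) / 5 = 11.5/5 = 2.3

S is symmetric (S[j,i] = S[i,j]). Assembling:

S = [[9.0667, 0.6],
 [0.6, 2.3]]


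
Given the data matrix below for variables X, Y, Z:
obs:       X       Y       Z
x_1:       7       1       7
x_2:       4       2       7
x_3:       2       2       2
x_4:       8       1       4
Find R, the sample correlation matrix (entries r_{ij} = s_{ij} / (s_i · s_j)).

Step 1 — column means:
  mean(X) = (7 + 4 + 2 + 8) / 4 = 21/4 = 5.25
  mean(Y) = (1 + 2 + 2 + 1) / 4 = 6/4 = 1.5
  mean(Z) = (7 + 7 + 2 + 4) / 4 = 20/4 = 5

Step 2 — sample variances and covariances s[i,j] = (1/(n-1)) · Σ_k (x_{k,i} - mean_i) · (x_{k,j} - mean_j), with n-1 = 3:
  s[X,X] = ((1.75)·(1.75) + (-1.25)·(-1.25) + (-3.25)·(-3.25) + (2.75)·(2.75)) / 3 = 22.75/3 = 7.5833
  s[X,Y] = ((1.75)·(-0.5) + (-1.25)·(0.5) + (-3.25)·(0.5) + (2.75)·(-0.5)) / 3 = -4.5/3 = -1.5
  s[X,Z] = ((1.75)·(2) + (-1.25)·(2) + (-3.25)·(-3) + (2.75)·(-1)) / 3 = 8/3 = 2.6667
  s[Y,Y] = ((-0.5)·(-0.5) + (0.5)·(0.5) + (0.5)·(0.5) + (-0.5)·(-0.5)) / 3 = 1/3 = 0.3333
  s[Y,Z] = ((-0.5)·(2) + (0.5)·(2) + (0.5)·(-3) + (-0.5)·(-1)) / 3 = -1/3 = -0.3333
  s[Z,Z] = ((2)·(2) + (2)·(2) + (-3)·(-3) + (-1)·(-1)) / 3 = 18/3 = 6
  Sample standard deviations s_i = √(s[i,i]):
  s(X) = √(7.5833) = 2.7538
  s(Y) = √(0.3333) = 0.5774
  s(Z) = √(6) = 2.4495

Step 3 — r_{ij} = s_{ij} / (s_i · s_j):
  r[X,X] = 1 (diagonal).
  r[X,Y] = -1.5 / (2.7538 · 0.5774) = -1.5 / 1.5899 = -0.9435
  r[X,Z] = 2.6667 / (2.7538 · 2.4495) = 2.6667 / 6.7454 = 0.3953
  r[Y,Y] = 1 (diagonal).
  r[Y,Z] = -0.3333 / (0.5774 · 2.4495) = -0.3333 / 1.4142 = -0.2357
  r[Z,Z] = 1 (diagonal).

R is symmetric with unit diagonal. Assembling:

R = [[1, -0.9435, 0.3953],
 [-0.9435, 1, -0.2357],
 [0.3953, -0.2357, 1]]


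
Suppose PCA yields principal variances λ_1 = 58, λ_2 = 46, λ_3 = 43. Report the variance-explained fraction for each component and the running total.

Step 1 — total variance = trace(Sigma) = Σ λ_i = 58 + 46 + 43 = 147.

Step 2 — fraction explained by component i = λ_i / Σ λ:
  PC1: 58/147 = 0.3946
  PC2: 46/147 = 0.3129
  PC3: 43/147 = 0.2925

Step 3 — cumulative fraction after k components = (λ_1 + ... + λ_k) / Σ λ:
  k = 1: 58/147 = 0.3946
  k = 2: (58 + 46)/147 = 104/147 = 0.7075
  k = 3: (58 + 46 + 43)/147 = 147/147 = 1

Summary (fraction, with percent):

explained: PC1 0.3946 (39.46%), PC2 0.3129 (31.29%), PC3 0.2925 (29.25%);  cumulative: 0.3946, 0.7075, 1


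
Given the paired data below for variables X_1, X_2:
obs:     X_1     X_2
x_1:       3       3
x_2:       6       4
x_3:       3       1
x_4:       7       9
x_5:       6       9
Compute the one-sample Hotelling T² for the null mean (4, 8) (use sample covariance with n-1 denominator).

Step 1 — sample mean vector:
  mean(X_1) = (3 + 6 + 3 + 7 + 6) / 5 = 25/5 = 5
  mean(X_2) = (3 + 4 + 1 + 9 + 9) / 5 = 26/5 = 5.2
  x̄ = (5, 5.2),  deviation x̄ - mu_0 = (5, 5.2) - (4, 8) = (1, -2.8).

Step 2 — sample covariance matrix, S[i,j] = (1/(n-1)) · Σ_k (x_{k,i} - mean_i) · (x_{k,j} - mean_j), divisor n-1 = 4:
  S[X_1,X_1] = ((-2)·(-2) + (1)·(1) + (-2)·(-2) + (2)·(2) + (1)·(1)) / 4 = 14/4 = 3.5
  S[X_1,X_2] = ((-2)·(-2.2) + (1)·(-1.2) + (-2)·(-4.2) + (2)·(3.8) + (1)·(3.8)) / 4 = 23/4 = 5.75
  S[X_2,X_2] = ((-2.2)·(-2.2) + (-1.2)·(-1.2) + (-4.2)·(-4.2) + (3.8)·(3.8) + (3.8)·(3.8)) / 4 = 52.8/4 = 13.2
  S = [[3.5, 5.75],
 [5.75, 13.2]].

Step 3 — invert S. det(S) = 3.5·13.2 - (5.75)² = 13.1375.
  S^{-1} = (1/det) · [[d, -b], [-b, a]] = [[1.0048, -0.4377],
 [-0.4377, 0.2664]].

Step 4 — quadratic form (x̄ - mu_0)^T · S^{-1} · (x̄ - mu_0):
  S^{-1} · (x̄ - mu_0) = (2.2303, -1.1836),
  (x̄ - mu_0)^T · [...] = (1)·(2.2303) + (-2.8)·(-1.1836) = 5.5444.

Step 5 — scale by n: T² = 5 · 5.5444 = 27.7222.

T² ≈ 27.7222


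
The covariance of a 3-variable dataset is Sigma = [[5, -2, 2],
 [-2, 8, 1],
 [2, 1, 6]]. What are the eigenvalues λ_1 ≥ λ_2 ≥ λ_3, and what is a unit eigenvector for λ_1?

Step 1 — characteristic polynomial p(λ) = det(λI - Sigma) = λ³ - tr·λ² + c_1·λ - det, where tr = trace, c_1 = sum of the principal 2×2 minors, det = det(Sigma):
  tr = 5 + 8 + 6 = 19,
  c_1 = (5·8 - (-2)²) + (5·6 - (2)²) + (8·6 - (1)²) = 36 + 26 + 47 = 109,
  det = 5·(8·6 - (1)²) - (-2)·((-2)·6 - (1)·(2)) + (2)·((-2)·(1) - 8·(2)) = 5·(47) - (-2)·(-14) + (2)·(-18) = 171.
  So p(λ) = λ³ - 19λ² + 109λ - 171.
Step 2 — look for an integer root (rational root theorem: any rational root is an integer divisor of 171). Testing λ = 9:
  p(9) = 729 - 1539 + 981 - 171 = 0  ✓
  Dividing out (λ - 9): p(λ) = (λ - 9)(λ² - 10λ + 19).
Step 3 — remaining eigenvalues from the quadratic λ² - 10λ + 19 = 0:
  Δ = 10² - 4·19 = 100 - 76 = 24,  λ = (10 ± √24)/2 = (10 ± 4.899)/2 ≈ 7.4495 or 2.5505.
  Sorted: λ_1 = 9,  λ_2 = 7.4495,  λ_3 = 2.5505  (check: sum = 19 = tr ✓).

Step 4 — unit eigenvector for λ_1 = 9: v spans the null space of (Sigma - λ_1 I), whose rows are
  r_1 = (-4, -2, 2),  r_2 = (-2, -1, 1),  r_3 = (2, 1, -3).
  v is orthogonal to every row, so take v ∝ r_1 × r_3 = ((-2)·(-3) - (2)·(1), (2)·(2) - (-4)·(-3), (-4)·(1) - (-2)·(2)) = (4, -8, 0).
  Rescale (divide by 4): u = (1, -2, 0).
  ||u|| = √((1)² + (-2)² + (0)²) = √(5) ≈ 2.2361,  v_1 = u/||u|| ≈ (0.4472, -0.8944, 0) (||v_1|| = 1).

λ_1 = 9,  λ_2 = 7.4495,  λ_3 = 2.5505;  v_1 ≈ (0.4472, -0.8944, 0)


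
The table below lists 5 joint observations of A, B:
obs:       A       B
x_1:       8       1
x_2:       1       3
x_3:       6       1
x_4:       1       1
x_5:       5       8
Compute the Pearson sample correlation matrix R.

Step 1 — column means:
  mean(A) = (8 + 1 + 6 + 1 + 5) / 5 = 21/5 = 4.2
  mean(B) = (1 + 3 + 1 + 1 + 8) / 5 = 14/5 = 2.8

Step 2 — sample variances and covariances s[i,j] = (1/(n-1)) · Σ_k (x_{k,i} - mean_i) · (x_{k,j} - mean_j), with n-1 = 4:
  s[A,A] = ((3.8)·(3.8) + (-3.2)·(-3.2) + (1.8)·(1.8) + (-3.2)·(-3.2) + (0.8)·(0.8)) / 4 = 38.8/4 = 9.7
  s[A,B] = ((3.8)·(-1.8) + (-3.2)·(0.2) + (1.8)·(-1.8) + (-3.2)·(-1.8) + (0.8)·(5.2)) / 4 = -0.8/4 = -0.2
  s[B,B] = ((-1.8)·(-1.8) + (0.2)·(0.2) + (-1.8)·(-1.8) + (-1.8)·(-1.8) + (5.2)·(5.2)) / 4 = 36.8/4 = 9.2
  Sample standard deviations s_i = √(s[i,i]):
  s(A) = √(9.7) = 3.1145
  s(B) = √(9.2) = 3.0332

Step 3 — r_{ij} = s_{ij} / (s_i · s_j):
  r[A,A] = 1 (diagonal).
  r[A,B] = -0.2 / (3.1145 · 3.0332) = -0.2 / 9.4467 = -0.0212
  r[B,B] = 1 (diagonal).

R is symmetric with unit diagonal. Assembling:

R = [[1, -0.0212],
 [-0.0212, 1]]


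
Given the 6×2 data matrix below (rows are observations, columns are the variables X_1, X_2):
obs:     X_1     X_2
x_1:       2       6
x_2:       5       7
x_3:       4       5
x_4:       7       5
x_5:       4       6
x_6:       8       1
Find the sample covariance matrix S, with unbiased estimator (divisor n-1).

Step 1 — column means:
  mean(X_1) = (2 + 5 + 4 + 7 + 4 + 8) / 6 = 30/6 = 5
  mean(X_2) = (6 + 7 + 5 + 5 + 6 + 1) / 6 = 30/6 = 5

Step 2 — sample covariance S[i,j] = (1/(n-1)) · Σ_k (x_{k,i} - mean_i) · (x_{k,j} - mean_j), with n-1 = 5.
  S[X_1,X_1] = ((-3)·(-3) + (0)·(0) + (-1)·(-1) + (2)·(2) + (-1)·(-1) + (3)·(3)) / 5 = 24/5 = 4.8
  S[X_1,X_2] = ((-3)·(1) + (0)·(2) + (-1)·(0) + (2)·(0) + (-1)·(1) + (3)·(-4)) / 5 = -16/5 = -3.2
  S[X_2,X_2] = ((1)·(1) + (2)·(2) + (0)·(0) + (0)·(0) + (1)·(1) + (-4)·(-4)) / 5 = 22/5 = 4.4

S is symmetric (S[j,i] = S[i,j]). Assembling:

S = [[4.8, -3.2],
 [-3.2, 4.4]]


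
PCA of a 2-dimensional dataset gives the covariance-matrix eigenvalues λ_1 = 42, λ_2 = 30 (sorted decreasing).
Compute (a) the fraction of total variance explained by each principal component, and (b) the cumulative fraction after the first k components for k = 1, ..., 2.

Step 1 — total variance = trace(Sigma) = Σ λ_i = 42 + 30 = 72.

Step 2 — fraction explained by component i = λ_i / Σ λ:
  PC1: 42/72 = 0.5833
  PC2: 30/72 = 0.4167

Step 3 — cumulative fraction after k components = (λ_1 + ... + λ_k) / Σ λ:
  k = 1: 42/72 = 0.5833
  k = 2: (42 + 30)/72 = 72/72 = 1

Summary (fraction, with percent):

explained: PC1 0.5833 (58.33%), PC2 0.4167 (41.67%);  cumulative: 0.5833, 1


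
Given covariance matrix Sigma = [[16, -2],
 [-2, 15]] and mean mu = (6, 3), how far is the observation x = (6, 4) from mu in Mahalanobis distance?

Step 1 — centre the observation: (x - mu) = (0, 1).

Step 2 — invert Sigma. det(Sigma) = 16·15 - (-2)² = 236.
  Sigma^{-1} = (1/det) · [[d, -b], [-b, a]] = [[0.0636, 0.0085],
 [0.0085, 0.0678]].

Step 3 — form the quadratic (x - mu)^T · Sigma^{-1} · (x - mu):
  Sigma^{-1} · (x - mu) = (0.0085, 0.0678).
  (x - mu)^T · [Sigma^{-1} · (x - mu)] = (0)·(0.0085) + (1)·(0.0678) = 0.0678.

Step 4 — take square root: d = √(0.0678) ≈ 0.2604.

d(x, mu) = √(0.0678) ≈ 0.2604


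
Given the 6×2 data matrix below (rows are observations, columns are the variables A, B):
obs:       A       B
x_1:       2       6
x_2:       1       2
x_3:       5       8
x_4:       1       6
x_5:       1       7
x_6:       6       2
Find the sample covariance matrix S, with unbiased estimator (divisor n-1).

Step 1 — column means:
  mean(A) = (2 + 1 + 5 + 1 + 1 + 6) / 6 = 16/6 = 2.6667
  mean(B) = (6 + 2 + 8 + 6 + 7 + 2) / 6 = 31/6 = 5.1667

Step 2 — sample covariance S[i,j] = (1/(n-1)) · Σ_k (x_{k,i} - mean_i) · (x_{k,j} - mean_j), with n-1 = 5.
  S[A,A] = ((-0.6667)·(-0.6667) + (-1.6667)·(-1.6667) + (2.3333)·(2.3333) + (-1.6667)·(-1.6667) + (-1.6667)·(-1.6667) + (3.3333)·(3.3333)) / 5 = 25.3333/5 = 5.0667
  S[A,B] = ((-0.6667)·(0.8333) + (-1.6667)·(-3.1667) + (2.3333)·(2.8333) + (-1.6667)·(0.8333) + (-1.6667)·(1.8333) + (3.3333)·(-3.1667)) / 5 = -3.6667/5 = -0.7333
  S[B,B] = ((0.8333)·(0.8333) + (-3.1667)·(-3.1667) + (2.8333)·(2.8333) + (0.8333)·(0.8333) + (1.8333)·(1.8333) + (-3.1667)·(-3.1667)) / 5 = 32.8333/5 = 6.5667

S is symmetric (S[j,i] = S[i,j]). Assembling:

S = [[5.0667, -0.7333],
 [-0.7333, 6.5667]]


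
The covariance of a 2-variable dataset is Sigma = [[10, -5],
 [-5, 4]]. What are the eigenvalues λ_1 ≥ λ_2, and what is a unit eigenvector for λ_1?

Step 1 — characteristic polynomial of 2×2 Sigma:
  det(Sigma - λI) = λ² - trace · λ + det = 0.
  trace = 10 + 4 = 14, det = 10·4 - (-5)² = 15.
Step 2 — discriminant:
  Δ = trace² - 4·det = 196 - 60 = 136.
Step 3 — eigenvalues:
  λ = (trace ± √Δ)/2 = (14 ± 11.6619)/2,
  λ_1 = 12.831,  λ_2 = 1.169.

Step 4 — unit eigenvector for λ_1: solve (Sigma - λ_1 I)v = 0. First row:
  (10 - 12.831)·v_x + (-5)·v_y = 0, i.e. (-2.831)·v_x + (-5)·v_y = 0,
  so v ∝ (b, λ_1 - a) = (-5, 2.831); multiply by -1 so the first entry is positive: u = (5, -2.831).
  ||u|| = √((5)² + (-2.831)²) = √(33.0143) ≈ 5.7458,
  v_1 = u/||u|| ≈ (0.8702, -0.4927) (||v_1|| = 1).

λ_1 = 12.831,  λ_2 = 1.169;  v_1 ≈ (0.8702, -0.4927)


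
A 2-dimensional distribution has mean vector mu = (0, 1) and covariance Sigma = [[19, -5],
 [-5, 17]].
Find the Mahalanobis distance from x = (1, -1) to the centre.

Step 1 — centre the observation: (x - mu) = (1, -2).

Step 2 — invert Sigma. det(Sigma) = 19·17 - (-5)² = 298.
  Sigma^{-1} = (1/det) · [[d, -b], [-b, a]] = [[0.057, 0.0168],
 [0.0168, 0.0638]].

Step 3 — form the quadratic (x - mu)^T · Sigma^{-1} · (x - mu):
  Sigma^{-1} · (x - mu) = (0.0235, -0.1107).
  (x - mu)^T · [Sigma^{-1} · (x - mu)] = (1)·(0.0235) + (-2)·(-0.1107) = 0.245.

Step 4 — take square root: d = √(0.245) ≈ 0.4949.

d(x, mu) = √(0.245) ≈ 0.4949


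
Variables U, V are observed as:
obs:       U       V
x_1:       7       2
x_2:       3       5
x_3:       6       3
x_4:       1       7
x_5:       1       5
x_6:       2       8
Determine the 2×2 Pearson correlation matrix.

Step 1 — column means:
  mean(U) = (7 + 3 + 6 + 1 + 1 + 2) / 6 = 20/6 = 3.3333
  mean(V) = (2 + 5 + 3 + 7 + 5 + 8) / 6 = 30/6 = 5

Step 2 — sample variances and covariances s[i,j] = (1/(n-1)) · Σ_k (x_{k,i} - mean_i) · (x_{k,j} - mean_j), with n-1 = 5:
  s[U,U] = ((3.6667)·(3.6667) + (-0.3333)·(-0.3333) + (2.6667)·(2.6667) + (-2.3333)·(-2.3333) + (-2.3333)·(-2.3333) + (-1.3333)·(-1.3333)) / 5 = 33.3333/5 = 6.6667
  s[U,V] = ((3.6667)·(-3) + (-0.3333)·(0) + (2.6667)·(-2) + (-2.3333)·(2) + (-2.3333)·(0) + (-1.3333)·(3)) / 5 = -25/5 = -5
  s[V,V] = ((-3)·(-3) + (0)·(0) + (-2)·(-2) + (2)·(2) + (0)·(0) + (3)·(3)) / 5 = 26/5 = 5.2
  Sample standard deviations s_i = √(s[i,i]):
  s(U) = √(6.6667) = 2.582
  s(V) = √(5.2) = 2.2804

Step 3 — r_{ij} = s_{ij} / (s_i · s_j):
  r[U,U] = 1 (diagonal).
  r[U,V] = -5 / (2.582 · 2.2804) = -5 / 5.8878 = -0.8492
  r[V,V] = 1 (diagonal).

R is symmetric with unit diagonal. Assembling:

R = [[1, -0.8492],
 [-0.8492, 1]]


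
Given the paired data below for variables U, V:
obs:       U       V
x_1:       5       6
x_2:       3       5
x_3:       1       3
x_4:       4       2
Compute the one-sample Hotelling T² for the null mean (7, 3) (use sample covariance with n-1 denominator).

Step 1 — sample mean vector:
  mean(U) = (5 + 3 + 1 + 4) / 4 = 13/4 = 3.25
  mean(V) = (6 + 5 + 3 + 2) / 4 = 16/4 = 4
  x̄ = (3.25, 4),  deviation x̄ - mu_0 = (3.25, 4) - (7, 3) = (-3.75, 1).

Step 2 — sample covariance matrix, S[i,j] = (1/(n-1)) · Σ_k (x_{k,i} - mean_i) · (x_{k,j} - mean_j), divisor n-1 = 3:
  S[U,U] = ((1.75)·(1.75) + (-0.25)·(-0.25) + (-2.25)·(-2.25) + (0.75)·(0.75)) / 3 = 8.75/3 = 2.9167
  S[U,V] = ((1.75)·(2) + (-0.25)·(1) + (-2.25)·(-1) + (0.75)·(-2)) / 3 = 4/3 = 1.3333
  S[V,V] = ((2)·(2) + (1)·(1) + (-1)·(-1) + (-2)·(-2)) / 3 = 10/3 = 3.3333
  S = [[2.9167, 1.3333],
 [1.3333, 3.3333]].

Step 3 — invert S. det(S) = 2.9167·3.3333 - (1.3333)² = 7.9444.
  S^{-1} = (1/det) · [[d, -b], [-b, a]] = [[0.4196, -0.1678],
 [-0.1678, 0.3671]].

Step 4 — quadratic form (x̄ - mu_0)^T · S^{-1} · (x̄ - mu_0):
  S^{-1} · (x̄ - mu_0) = (-1.7413, 0.9965),
  (x̄ - mu_0)^T · [...] = (-3.75)·(-1.7413) + (1)·(0.9965) = 7.5262.

Step 5 — scale by n: T² = 4 · 7.5262 = 30.1049.

T² ≈ 30.1049


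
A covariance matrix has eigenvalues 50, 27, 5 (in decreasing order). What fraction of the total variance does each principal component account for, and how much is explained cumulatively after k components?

Step 1 — total variance = trace(Sigma) = Σ λ_i = 50 + 27 + 5 = 82.

Step 2 — fraction explained by component i = λ_i / Σ λ:
  PC1: 50/82 = 0.6098
  PC2: 27/82 = 0.3293
  PC3: 5/82 = 0.061

Step 3 — cumulative fraction after k components = (λ_1 + ... + λ_k) / Σ λ:
  k = 1: 50/82 = 0.6098
  k = 2: (50 + 27)/82 = 77/82 = 0.939
  k = 3: (50 + 27 + 5)/82 = 82/82 = 1

Summary (fraction, with percent):

explained: PC1 0.6098 (60.98%), PC2 0.3293 (32.93%), PC3 0.061 (6.1%);  cumulative: 0.6098, 0.939, 1


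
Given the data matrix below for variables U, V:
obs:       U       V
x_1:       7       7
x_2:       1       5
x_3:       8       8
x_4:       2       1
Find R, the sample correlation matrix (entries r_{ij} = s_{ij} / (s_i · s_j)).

Step 1 — column means:
  mean(U) = (7 + 1 + 8 + 2) / 4 = 18/4 = 4.5
  mean(V) = (7 + 5 + 8 + 1) / 4 = 21/4 = 5.25

Step 2 — sample variances and covariances s[i,j] = (1/(n-1)) · Σ_k (x_{k,i} - mean_i) · (x_{k,j} - mean_j), with n-1 = 3:
  s[U,U] = ((2.5)·(2.5) + (-3.5)·(-3.5) + (3.5)·(3.5) + (-2.5)·(-2.5)) / 3 = 37/3 = 12.3333
  s[U,V] = ((2.5)·(1.75) + (-3.5)·(-0.25) + (3.5)·(2.75) + (-2.5)·(-4.25)) / 3 = 25.5/3 = 8.5
  s[V,V] = ((1.75)·(1.75) + (-0.25)·(-0.25) + (2.75)·(2.75) + (-4.25)·(-4.25)) / 3 = 28.75/3 = 9.5833
  Sample standard deviations s_i = √(s[i,i]):
  s(U) = √(12.3333) = 3.5119
  s(V) = √(9.5833) = 3.0957

Step 3 — r_{ij} = s_{ij} / (s_i · s_j):
  r[U,U] = 1 (diagonal).
  r[U,V] = 8.5 / (3.5119 · 3.0957) = 8.5 / 10.8717 = 0.7818
  r[V,V] = 1 (diagonal).

R is symmetric with unit diagonal. Assembling:

R = [[1, 0.7818],
 [0.7818, 1]]


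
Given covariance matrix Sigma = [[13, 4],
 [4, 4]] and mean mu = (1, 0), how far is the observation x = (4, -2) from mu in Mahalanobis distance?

Step 1 — centre the observation: (x - mu) = (3, -2).

Step 2 — invert Sigma. det(Sigma) = 13·4 - (4)² = 36.
  Sigma^{-1} = (1/det) · [[d, -b], [-b, a]] = [[0.1111, -0.1111],
 [-0.1111, 0.3611]].

Step 3 — form the quadratic (x - mu)^T · Sigma^{-1} · (x - mu):
  Sigma^{-1} · (x - mu) = (0.5556, -1.0556).
  (x - mu)^T · [Sigma^{-1} · (x - mu)] = (3)·(0.5556) + (-2)·(-1.0556) = 3.7778.

Step 4 — take square root: d = √(3.7778) ≈ 1.9437.

d(x, mu) = √(3.7778) ≈ 1.9437


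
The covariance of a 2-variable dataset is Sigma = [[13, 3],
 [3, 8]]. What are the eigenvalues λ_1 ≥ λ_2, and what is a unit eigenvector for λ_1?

Step 1 — characteristic polynomial of 2×2 Sigma:
  det(Sigma - λI) = λ² - trace · λ + det = 0.
  trace = 13 + 8 = 21, det = 13·8 - (3)² = 95.
Step 2 — discriminant:
  Δ = trace² - 4·det = 441 - 380 = 61.
Step 3 — eigenvalues:
  λ = (trace ± √Δ)/2 = (21 ± 7.8102)/2,
  λ_1 = 14.4051,  λ_2 = 6.5949.

Step 4 — unit eigenvector for λ_1: solve (Sigma - λ_1 I)v = 0. First row:
  (13 - 14.4051)·v_x + (3)·v_y = 0, i.e. (-1.4051)·v_x + (3)·v_y = 0,
  so v ∝ (b, λ_1 - a) = (3, 1.4051) = u.
  ||u|| = √((3)² + (1.4051)²) = √(10.9744) ≈ 3.3128,
  v_1 = u/||u|| ≈ (0.9056, 0.4242) (||v_1|| = 1).

λ_1 = 14.4051,  λ_2 = 6.5949;  v_1 ≈ (0.9056, 0.4242)


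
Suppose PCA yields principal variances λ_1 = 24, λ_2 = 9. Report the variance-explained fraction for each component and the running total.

Step 1 — total variance = trace(Sigma) = Σ λ_i = 24 + 9 = 33.

Step 2 — fraction explained by component i = λ_i / Σ λ:
  PC1: 24/33 = 0.7273
  PC2: 9/33 = 0.2727

Step 3 — cumulative fraction after k components = (λ_1 + ... + λ_k) / Σ λ:
  k = 1: 24/33 = 0.7273
  k = 2: (24 + 9)/33 = 33/33 = 1

Summary (fraction, with percent):

explained: PC1 0.7273 (72.73%), PC2 0.2727 (27.27%);  cumulative: 0.7273, 1
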